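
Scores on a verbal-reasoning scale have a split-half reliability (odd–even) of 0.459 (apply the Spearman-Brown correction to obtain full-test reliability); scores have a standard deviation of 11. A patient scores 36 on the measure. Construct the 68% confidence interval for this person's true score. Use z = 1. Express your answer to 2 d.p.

Spearman-Brown: r = 2(0.459) / (1 + 0.459) = 0.91800 / 1.45900 ≈ 0.62920
SEM = 11.00000 · √(1 − 0.62920) = 11.00000 · √0.37080 ≈ 11.00000 · 0.60894 ≈ 6.69829
Half-width = 1·6.69829 ≈ 6.69829
CI = 36 ± 6.69829 → [29.30171, 42.69829]

[29.30, 42.70]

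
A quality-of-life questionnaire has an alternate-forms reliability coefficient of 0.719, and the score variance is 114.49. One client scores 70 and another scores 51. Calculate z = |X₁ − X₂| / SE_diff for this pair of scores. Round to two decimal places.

σ = 114.49^(1/2) = 10.7000
SEM = 10.7000×√(1 − 0.7190) ≈ 5.6720
Standard error of the difference = 5.6720·√2 ≈ 8.0214
z = 19 / 8.0214 ≈ 2.3687

2.37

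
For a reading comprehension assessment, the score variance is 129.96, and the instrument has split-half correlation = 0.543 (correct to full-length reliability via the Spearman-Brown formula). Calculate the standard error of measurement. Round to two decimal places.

6.20

SD = √129.96 = 11.4000
Spearman-Brown: r = 2(0.543) / (1 + 0.543) = 1.0860 / 1.5430 ≈ 0.7038
The standard error of measurement is 11.4000·√(1 − 0.7038) ≈ 11.4000·0.5442 ≈ 6.2041.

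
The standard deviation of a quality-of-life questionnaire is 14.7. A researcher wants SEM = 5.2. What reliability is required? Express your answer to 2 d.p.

0.87

r = 1 − (5.2000/14.7)² ≃ 1 − 0.1251 ≃ 0.8749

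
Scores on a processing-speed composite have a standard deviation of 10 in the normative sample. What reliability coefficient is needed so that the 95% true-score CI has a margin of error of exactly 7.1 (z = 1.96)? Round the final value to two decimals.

SEM needed = half-width / z = 7.1/1.96 ≃ 3.622
r = 1 − (3.622/10)² ≃ 1 − 0.131 ≃ 0.869

0.87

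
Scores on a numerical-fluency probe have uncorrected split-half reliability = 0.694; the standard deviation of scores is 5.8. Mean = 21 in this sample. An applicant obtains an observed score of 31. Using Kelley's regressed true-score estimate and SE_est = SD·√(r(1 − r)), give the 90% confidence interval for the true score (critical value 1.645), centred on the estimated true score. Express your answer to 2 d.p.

Full-length reliability (Spearman-Brown) = 2(0.694)/(1+0.694) ≈ 0.8194
Estimated true score = 0.8194×31 + (1 − 0.8194)×21 ≈ 29.1936
SE_est = SD × √(r(1 − r)) = 5.8000 × √0.1480 ≈ 5.8000 × 0.3847 ≈ 2.2314
CI = 29.1936 ± 1.645 × 2.2314 → [25.5230, 32.8642]

[25.52, 32.86]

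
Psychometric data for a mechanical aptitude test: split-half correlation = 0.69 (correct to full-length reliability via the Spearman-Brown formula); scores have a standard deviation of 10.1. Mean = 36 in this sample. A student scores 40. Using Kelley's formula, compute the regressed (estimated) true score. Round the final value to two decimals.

39.27

Full-length reliability (Spearman-Brown) = 2(0.69)/(1+0.69) ≈ 0.8166
Estimated true score = 0.8166*40 + (1 − 0.8166)*36 ≈ 39.2663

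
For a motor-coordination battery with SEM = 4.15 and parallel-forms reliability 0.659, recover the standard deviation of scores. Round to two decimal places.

7.11

SD = SEM / √(1 − r) = 4.15 / √0.34100 ≈ 4.15 / 0.58395 ≈ 7.10675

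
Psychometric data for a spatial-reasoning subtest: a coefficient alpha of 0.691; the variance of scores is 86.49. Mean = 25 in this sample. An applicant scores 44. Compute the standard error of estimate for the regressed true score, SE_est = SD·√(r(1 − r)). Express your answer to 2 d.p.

σ = 86.49^(1/2) = 9.300
SE_est = 9.300·√[r(1 − r)] ≈ 4.297

4.30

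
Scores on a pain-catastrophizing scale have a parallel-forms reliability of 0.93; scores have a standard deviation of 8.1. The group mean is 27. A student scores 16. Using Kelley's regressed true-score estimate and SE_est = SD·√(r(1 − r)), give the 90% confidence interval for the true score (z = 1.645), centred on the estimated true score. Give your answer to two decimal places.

[13.37, 20.17]

Estimated true score = 0.9300·16 + (1 − 0.9300)·27 ≈ 16.7700
SE_est = SD · √(r(1 − r)) = 8.1000 · √0.0651 ≈ 8.1000 · 0.2551 ≈ 2.0667
CI = 16.7700 ± 1.645 · 2.0667 → [13.3703, 20.1697]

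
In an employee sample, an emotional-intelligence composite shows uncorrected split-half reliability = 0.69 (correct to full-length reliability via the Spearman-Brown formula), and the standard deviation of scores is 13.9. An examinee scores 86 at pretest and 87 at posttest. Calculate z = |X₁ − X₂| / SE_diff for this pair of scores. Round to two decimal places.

Spearman-Brown: r = 2(0.69) / (1 + 0.69) = 1.38000 / 1.69000 ≈ 0.81657
SEM = 13.90000 * √(1 − 0.81657) = 13.90000 * √0.18343 ≈ 13.90000 * 0.42829 ≈ 5.95322
Standard error of the difference = 5.95322·√2 ≈ 8.41913
z = |86 − 87| / 8.41913 = 1 / 8.41913 ≈ 0.11878

0.12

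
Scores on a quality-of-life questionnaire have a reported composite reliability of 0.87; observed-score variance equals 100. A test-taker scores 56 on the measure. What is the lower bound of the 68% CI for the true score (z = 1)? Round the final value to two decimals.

SD = √100 = 10.000
The standard error of measurement is 10.000*√(1 − 0.870) ≃ 10.000*0.361 ≃ 3.606.
1 * SEM ≃ 3.606
Lower bound: 56 − 3.606 = 52.394

52.39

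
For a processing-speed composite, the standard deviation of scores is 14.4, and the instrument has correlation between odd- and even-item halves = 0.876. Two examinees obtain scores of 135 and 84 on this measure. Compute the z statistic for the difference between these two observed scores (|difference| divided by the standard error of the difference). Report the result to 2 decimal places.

r_full = 2·0.876 / (1 + 0.876) ≈ 0.93390
SEM = 14.40000 × √(1 − 0.93390) = 14.40000 × √0.06610 ≈ 14.40000 × 0.25710 ≈ 3.70217
SE_diff = √2 × SEM ≈ 5.23567
z = |135 − 84| / 5.23567 = 51 / 5.23567 ≈ 9.74088

9.74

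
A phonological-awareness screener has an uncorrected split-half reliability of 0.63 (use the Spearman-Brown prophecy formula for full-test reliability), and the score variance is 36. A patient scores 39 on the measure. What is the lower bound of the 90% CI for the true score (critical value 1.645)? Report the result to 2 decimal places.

34.30

σ = 36^(1/2) = 6.0000
Full-length reliability (Spearman-Brown) = 2(0.63)/(1+0.63) ≃ 0.7730
SEM = 6.0000 × √(1 − 0.7730) = 6.0000 × √0.2270 ≃ 6.0000 × 0.4764 ≃ 2.8586
Margin = 1.645 × 2.8586 ≃ 4.7025
Lower bound: 39 − 4.7025 = 34.2975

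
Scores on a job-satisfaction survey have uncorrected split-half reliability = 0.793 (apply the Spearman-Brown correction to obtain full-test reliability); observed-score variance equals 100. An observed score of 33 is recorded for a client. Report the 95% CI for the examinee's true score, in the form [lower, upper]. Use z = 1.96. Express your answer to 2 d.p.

σ = 100^(1/2) = 10.00000
Spearman-Brown: r = 2(0.793) / (1 + 0.793) = 1.58600 / 1.79300 ≈ 0.88455
SEM = 10.00000·√(1 − 0.88455) ≈ 3.39778
Half-width = 1.96·3.39778 ≈ 6.65965
CI = 33 ± 6.65965 → [26.34035, 39.65965]

[26.34, 39.66]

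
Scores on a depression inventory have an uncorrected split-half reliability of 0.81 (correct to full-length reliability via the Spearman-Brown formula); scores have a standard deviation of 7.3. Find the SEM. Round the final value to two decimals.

2.37

Full-length reliability (Spearman-Brown) = 2(0.81)/(1+0.81) ≃ 0.895
The standard error of measurement is 7.300·√(1 − 0.895) ≃ 7.300·0.324 ≃ 2.365.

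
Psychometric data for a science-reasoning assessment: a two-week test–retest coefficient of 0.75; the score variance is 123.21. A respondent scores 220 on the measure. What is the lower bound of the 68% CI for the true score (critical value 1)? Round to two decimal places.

214.45

σ = 123.21^(1/2) = 11.10000
SEM = 11.10000 × √(1 − 0.75000) = 11.10000 × √0.25000 ≈ 11.10000 × 0.50000 ≈ 5.55000
Half-width = 1×5.55000 ≈ 5.55000
Lower limit = 220 − 5.55000 ≈ 214.45000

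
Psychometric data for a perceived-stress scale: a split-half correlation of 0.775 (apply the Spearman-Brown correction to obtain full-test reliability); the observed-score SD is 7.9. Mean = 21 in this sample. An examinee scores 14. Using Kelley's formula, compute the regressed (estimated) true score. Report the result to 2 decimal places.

14.89

Full-length reliability (Spearman-Brown) = 2(0.775)/(1+0.775) ≈ 0.873
T̂ = r·X + (1 − r)·M = 0.873*14 + 0.127*21 ≈ 12.225 + 2.662 ≈ 14.887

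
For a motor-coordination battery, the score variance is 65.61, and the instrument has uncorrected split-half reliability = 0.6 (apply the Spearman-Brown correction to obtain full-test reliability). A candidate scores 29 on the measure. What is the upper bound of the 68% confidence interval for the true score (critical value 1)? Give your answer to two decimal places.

SD = √65.61 = 8.10000
r_full = 2·0.6 / (1 + 0.6) ≃ 0.75000
The standard error of measurement is 8.10000×√(1 − 0.75000) ≃ 8.10000×0.50000 ≃ 4.05000.
Margin = 1 × 4.05000 ≃ 4.05000
Upper limit = 29 + 4.05000 ≃ 33.05000

33.05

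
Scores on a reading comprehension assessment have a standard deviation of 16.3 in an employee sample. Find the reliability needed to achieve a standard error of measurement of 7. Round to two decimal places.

r = 1 − (7.00000/16.3)² ≃ 1 − 0.18443 ≃ 0.81557

0.82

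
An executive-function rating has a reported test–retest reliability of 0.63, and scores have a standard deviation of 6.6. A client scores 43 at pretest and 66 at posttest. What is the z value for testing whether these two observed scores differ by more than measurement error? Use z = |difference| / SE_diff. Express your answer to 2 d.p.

4.05

SEM = 6.600×√(1 − 0.630) ≈ 4.015
Standard error of the difference = 4.015·√2 ≈ 5.678
z = |43 − 66| / 5.678 = 23 / 5.678 ≈ 4.051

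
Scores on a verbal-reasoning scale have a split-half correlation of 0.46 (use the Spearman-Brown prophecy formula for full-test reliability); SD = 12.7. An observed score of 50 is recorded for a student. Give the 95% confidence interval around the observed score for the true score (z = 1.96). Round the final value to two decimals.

Spearman-Brown: r = 2(0.46) / (1 + 0.46) = 0.92000 / 1.46000 ≈ 0.63014
SEM = 12.70000·√(1 − 0.63014) ≈ 7.72368
1.96 · SEM ≈ 15.13841
Interval: (34.86159, 65.13841)

[34.86, 65.14]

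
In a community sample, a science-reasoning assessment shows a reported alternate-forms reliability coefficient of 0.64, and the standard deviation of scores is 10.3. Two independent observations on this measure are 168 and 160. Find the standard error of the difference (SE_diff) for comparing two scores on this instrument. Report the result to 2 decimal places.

SEM = 10.30000×√(1 − 0.64000) ≈ 6.18000
SE_diff = √2 × SEM ≈ 8.73984

8.74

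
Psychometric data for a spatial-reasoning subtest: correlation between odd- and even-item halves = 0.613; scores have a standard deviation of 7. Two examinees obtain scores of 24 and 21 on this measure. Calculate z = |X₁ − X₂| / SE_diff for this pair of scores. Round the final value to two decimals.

Full-length reliability (Spearman-Brown) = 2(0.613)/(1+0.613) ≃ 0.76007
The standard error of measurement is 7.00000·√(1 − 0.76007) ≃ 7.00000·0.48982 ≃ 3.42875.
SE_diff = SEM · √2 ≃ 3.42875 · 1.41421 ≃ 4.84899
z = |24 − 21| / 4.84899 = 3 / 4.84899 ≃ 0.61869

0.62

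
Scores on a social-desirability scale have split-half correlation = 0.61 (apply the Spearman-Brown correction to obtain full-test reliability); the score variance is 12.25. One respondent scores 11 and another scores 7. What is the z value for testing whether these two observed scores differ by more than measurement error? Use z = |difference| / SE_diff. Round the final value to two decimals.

σ = 12.25^(1/2) = 3.50000
Spearman-Brown: r = 2(0.61) / (1 + 0.61) = 1.22000 / 1.61000 ≈ 0.75776
SEM = 3.50000 · √(1 − 0.75776) = 3.50000 · √0.24224 ≈ 3.50000 · 0.49217 ≈ 1.72261
SE_diff = SEM · √2 ≈ 1.72261 · 1.41421 ≈ 2.43614
z = |11 − 7| / 2.43614 = 4 / 2.43614 ≈ 1.64194

1.64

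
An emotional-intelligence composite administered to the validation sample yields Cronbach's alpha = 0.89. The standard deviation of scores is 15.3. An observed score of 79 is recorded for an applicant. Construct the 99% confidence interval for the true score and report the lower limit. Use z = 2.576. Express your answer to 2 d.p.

SEM = 15.30000 · √(1 − 0.89000) = 15.30000 · √0.11000 ≈ 15.30000 · 0.33166 ≈ 5.07444
2.576 · SEM ≈ 13.07175
Lower limit = 79 − 13.07175 ≈ 65.92825

65.93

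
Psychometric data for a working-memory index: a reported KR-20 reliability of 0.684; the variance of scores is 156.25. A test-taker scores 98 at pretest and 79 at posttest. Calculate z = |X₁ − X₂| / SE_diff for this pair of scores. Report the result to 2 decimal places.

SD = √156.25 = 12.500
SEM = 12.500×√(1 − 0.684) ≈ 7.027
SE_diff = SEM × √2 ≈ 7.027 × 1.414 ≈ 9.937
z = 19 / 9.937 ≈ 1.912

1.91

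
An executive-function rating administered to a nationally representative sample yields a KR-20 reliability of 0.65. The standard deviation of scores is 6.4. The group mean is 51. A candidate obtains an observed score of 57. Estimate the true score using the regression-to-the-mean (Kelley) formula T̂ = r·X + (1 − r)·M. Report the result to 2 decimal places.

54.90

Estimated true score = 0.65000*57 + (1 − 0.65000)*51 ≈ 54.90000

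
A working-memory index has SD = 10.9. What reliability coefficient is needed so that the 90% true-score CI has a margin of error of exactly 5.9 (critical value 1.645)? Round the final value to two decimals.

Required SEM = 5.9 / 1.645 ≈ 3.5866
r = 1 − (3.5866/10.9)² ≈ 1 − 0.1083 ≈ 0.8917

0.89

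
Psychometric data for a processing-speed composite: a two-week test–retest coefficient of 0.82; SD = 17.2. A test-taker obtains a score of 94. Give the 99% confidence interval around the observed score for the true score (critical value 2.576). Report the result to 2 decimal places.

[75.20, 112.80]

SEM = 17.2000·√(1 − 0.8200) ≃ 7.2973
2.576 · SEM ≃ 18.7980
CI = 94 ± 18.7980 → [75.2020, 112.7980]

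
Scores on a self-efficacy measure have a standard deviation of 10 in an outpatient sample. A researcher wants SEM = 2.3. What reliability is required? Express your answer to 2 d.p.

0.95

r = 1 − (SEM / SD)² = 1 − (2.3000 / 10)² ≈ 1 − 0.0529 ≈ 0.9471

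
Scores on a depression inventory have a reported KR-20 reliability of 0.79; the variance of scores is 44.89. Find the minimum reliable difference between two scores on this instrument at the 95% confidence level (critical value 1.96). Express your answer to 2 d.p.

8.51

SD = √44.89 ≈ 6.700
SEM = 6.700 × √(1 − 0.790) = 6.700 × √0.210 ≈ 6.700 × 0.458 ≈ 3.070
SE_diff = √2 × SEM ≈ 4.342
Minimum reliable difference = 1.96 × SE_diff ≈ 1.96 × 4.342 ≈ 8.511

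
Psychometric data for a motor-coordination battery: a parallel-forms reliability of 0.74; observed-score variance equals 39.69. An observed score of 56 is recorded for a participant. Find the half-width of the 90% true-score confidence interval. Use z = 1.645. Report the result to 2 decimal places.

SD = √39.69 ≃ 6.3000
SEM = 6.3000 × √(1 − 0.7400) = 6.3000 × √0.2600 ≃ 6.3000 × 0.5099 ≃ 3.2124
Margin = 1.645 × 3.2124 ≃ 5.2844

5.28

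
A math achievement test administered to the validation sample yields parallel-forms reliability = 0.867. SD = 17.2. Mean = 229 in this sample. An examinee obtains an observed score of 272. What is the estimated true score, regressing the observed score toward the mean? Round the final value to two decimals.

266.28

T̂ = r·X + (1 − r)·M = 0.86700·272 + 0.13300·229 = 235.82400 + 30.45700 ≈ 266.28100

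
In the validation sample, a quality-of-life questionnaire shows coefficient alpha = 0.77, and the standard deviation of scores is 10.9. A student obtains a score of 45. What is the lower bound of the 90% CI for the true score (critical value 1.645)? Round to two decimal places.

36.40

SEM = 10.9000·√(1 − 0.7700) ≈ 5.2275
Margin = 1.645 · 5.2275 ≈ 8.5992
Lower limit = 45 − 8.5992 ≈ 36.4008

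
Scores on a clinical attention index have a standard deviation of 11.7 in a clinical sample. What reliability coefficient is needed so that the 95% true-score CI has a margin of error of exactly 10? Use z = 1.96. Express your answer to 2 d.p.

Required SEM = 10 / 1.96 ≈ 5.102
r = 1 − (5.102/11.7)² ≈ 1 − 0.190 ≈ 0.810

0.81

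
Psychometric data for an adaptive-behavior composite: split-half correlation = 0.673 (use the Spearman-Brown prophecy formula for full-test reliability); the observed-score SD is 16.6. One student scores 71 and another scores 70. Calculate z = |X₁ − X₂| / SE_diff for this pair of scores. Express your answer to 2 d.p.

0.10

Full-length reliability (Spearman-Brown) = 2(0.673)/(1+0.673) ≃ 0.8045
SEM = 16.6000 × √(1 − 0.8045) = 16.6000 × √0.1955 ≃ 16.6000 × 0.4421 ≃ 7.3390
Standard error of the difference = 7.3390·√2 ≃ 10.3788
z = 1 / 10.3788 ≃ 0.0963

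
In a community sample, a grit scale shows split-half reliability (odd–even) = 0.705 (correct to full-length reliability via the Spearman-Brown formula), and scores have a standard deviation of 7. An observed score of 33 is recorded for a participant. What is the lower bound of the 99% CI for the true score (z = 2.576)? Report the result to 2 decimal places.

Full-length reliability (Spearman-Brown) = 2(0.705)/(1+0.705) ≈ 0.8270
SEM = 7.0000×√(1 − 0.8270) ≈ 2.9117
Half-width = 2.576×2.9117 ≈ 7.5005
Lower bound: 33 − 7.5005 = 25.4995

25.50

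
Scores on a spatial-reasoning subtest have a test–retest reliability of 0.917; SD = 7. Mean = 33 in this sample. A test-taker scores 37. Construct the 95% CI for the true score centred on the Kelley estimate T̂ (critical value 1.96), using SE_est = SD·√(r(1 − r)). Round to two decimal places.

T̂ = 0.91700(37) + 0.08300(33) ≈ 36.66800
SE_est = SD · √(r(1 − r)) = 7.00000 · √0.07611 ≈ 7.00000 · 0.27588 ≈ 1.93118
95% CI: 36.66800 ± 3.78510 ≈ (32.88290, 40.45310)

[32.88, 40.45]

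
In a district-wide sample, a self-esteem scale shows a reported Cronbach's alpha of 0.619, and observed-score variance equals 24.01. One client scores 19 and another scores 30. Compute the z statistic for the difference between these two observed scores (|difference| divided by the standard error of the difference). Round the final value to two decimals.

σ = 24.01^(1/2) = 4.90000
SEM = 4.90000 * √(1 − 0.61900) = 4.90000 * √0.38100 ≈ 4.90000 * 0.61725 ≈ 3.02453
Standard error of the difference = 3.02453·√2 ≈ 4.27734
z = 11 / 4.27734 ≈ 2.57169

2.57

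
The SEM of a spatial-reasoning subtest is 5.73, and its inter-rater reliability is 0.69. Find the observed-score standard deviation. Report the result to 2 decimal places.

10.29

SD = SEM / √(1 − r) = 5.73 / √0.3100 ≈ 5.73 / 0.5568 ≈ 10.2914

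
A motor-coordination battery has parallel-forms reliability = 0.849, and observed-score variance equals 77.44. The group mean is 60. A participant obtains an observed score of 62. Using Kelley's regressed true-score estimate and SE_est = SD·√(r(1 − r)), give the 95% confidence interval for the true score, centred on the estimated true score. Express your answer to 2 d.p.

SD = √77.44 ≈ 8.800
Estimated true score = 0.849*62 + (1 − 0.849)*60 ≈ 61.698
SE_est = 8.800·√[r(1 − r)] ≈ 3.151
CI = 61.698 ± 1.96 * 3.151 → [55.522, 67.874]

[55.52, 67.87]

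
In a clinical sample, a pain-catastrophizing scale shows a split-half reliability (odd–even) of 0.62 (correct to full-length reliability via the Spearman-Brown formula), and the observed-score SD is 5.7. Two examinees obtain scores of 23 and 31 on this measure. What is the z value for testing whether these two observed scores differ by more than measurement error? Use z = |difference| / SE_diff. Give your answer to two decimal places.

Full-length reliability (Spearman-Brown) = 2(0.62)/(1+0.62) ≃ 0.765
SEM = 5.700 × √(1 − 0.765) = 5.700 × √0.235 ≃ 5.700 × 0.484 ≃ 2.761
SE_diff = √2 × SEM ≃ 3.904
z = |23 − 31| / 3.904 = 8 / 3.904 ≃ 2.049

2.05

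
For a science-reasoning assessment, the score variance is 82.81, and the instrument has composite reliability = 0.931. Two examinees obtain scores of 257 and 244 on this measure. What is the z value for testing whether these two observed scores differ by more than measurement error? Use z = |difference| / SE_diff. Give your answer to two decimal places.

σ = 82.81^(1/2) = 9.10000
SEM = 9.10000 · √(1 − 0.93100) = 9.10000 · √0.06900 ≈ 9.10000 · 0.26268 ≈ 2.39037
SE_diff = SEM · √2 ≈ 2.39037 · 1.41421 ≈ 3.38050
z = |257 − 244| / 3.38050 = 13 / 3.38050 ≈ 3.84559

3.85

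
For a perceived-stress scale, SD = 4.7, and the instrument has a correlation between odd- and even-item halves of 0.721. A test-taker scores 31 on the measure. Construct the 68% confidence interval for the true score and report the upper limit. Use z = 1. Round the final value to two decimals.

Full-length reliability (Spearman-Brown) = 2(0.721)/(1+0.721) ≃ 0.83788
SEM = 4.70000×√(1 − 0.83788) ≃ 1.89239
1 × SEM ≃ 1.89239
Upper bound: 31 + 1.89239 = 32.89239

32.89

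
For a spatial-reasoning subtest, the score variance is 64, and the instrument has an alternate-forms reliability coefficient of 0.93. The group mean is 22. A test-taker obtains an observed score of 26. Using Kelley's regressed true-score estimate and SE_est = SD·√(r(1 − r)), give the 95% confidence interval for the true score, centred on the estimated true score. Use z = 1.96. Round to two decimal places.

[21.72, 29.72]

SD = √64 = 8.0000
T̂ = 0.9300(26) + 0.0700(22) ≈ 25.7200
SE_est = 8.0000×√(0.9300×0.0700) ≈ 2.0412
CI = 25.7200 ± 1.96 × 2.0412 → [21.7193, 29.7207]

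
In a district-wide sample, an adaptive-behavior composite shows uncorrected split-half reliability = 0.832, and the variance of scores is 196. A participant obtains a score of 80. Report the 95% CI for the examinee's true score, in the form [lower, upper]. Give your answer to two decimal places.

[71.69, 88.31]

σ = 196^(1/2) = 14.000
Full-length reliability (Spearman-Brown) = 2(0.832)/(1+0.832) ≃ 0.908
SEM = 14.000 × √(1 − 0.908) = 14.000 × √0.092 ≃ 14.000 × 0.303 ≃ 4.240
1.96 × SEM ≃ 8.310
CI = 80 ± 8.310 → [71.690, 88.310]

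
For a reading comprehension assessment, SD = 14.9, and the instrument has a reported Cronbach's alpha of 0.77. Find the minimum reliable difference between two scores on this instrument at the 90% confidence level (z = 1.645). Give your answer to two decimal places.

16.62

The standard error of measurement is 14.900×√(1 − 0.770) ≈ 14.900×0.480 ≈ 7.146.
SE_diff = SEM × √2 ≈ 7.146 × 1.414 ≈ 10.106
Smallest detectable difference = 1.645×10.106 ≈ 16.624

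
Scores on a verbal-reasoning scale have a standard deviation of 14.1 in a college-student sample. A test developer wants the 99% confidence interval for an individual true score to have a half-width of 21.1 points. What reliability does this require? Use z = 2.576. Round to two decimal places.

SEM needed = half-width / z = 21.1/2.576 ≈ 8.1910
Required reliability = 1 − (SEM/SD)² = 1 − 0.3375 ≈ 0.6625

0.66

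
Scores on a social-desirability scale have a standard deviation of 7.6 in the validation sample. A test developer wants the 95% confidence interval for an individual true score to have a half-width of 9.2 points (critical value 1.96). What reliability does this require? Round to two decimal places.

Required SEM = 9.2 / 1.96 ≈ 4.69388
r = 1 − (4.69388/7.6)² ≈ 1 − 0.38145 ≈ 0.61855

0.62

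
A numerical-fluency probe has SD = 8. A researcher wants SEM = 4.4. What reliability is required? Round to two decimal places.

0.70

Required reliability = 1 − (SEM/SD)² = 1 − 0.303 ≃ 0.698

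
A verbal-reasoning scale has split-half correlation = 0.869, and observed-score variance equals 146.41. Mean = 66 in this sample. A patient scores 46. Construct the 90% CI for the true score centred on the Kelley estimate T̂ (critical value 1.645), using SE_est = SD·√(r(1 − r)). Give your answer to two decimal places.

σ = 146.41^(1/2) = 12.100
Full-length reliability (Spearman-Brown) = 2(0.869)/(1+0.869) ≃ 0.930
T̂ = r·X + (1 − r)·M = 0.930×46 + 0.070×66 ≃ 42.776 + 4.626 ≃ 47.402
SE_est = 12.100·√[r(1 − r)] ≃ 3.089
90% CI: 47.402 ± 5.082 ≃ (42.320, 52.483)

[42.32, 52.48]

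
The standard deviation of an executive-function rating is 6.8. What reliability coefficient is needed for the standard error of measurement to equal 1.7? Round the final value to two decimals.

Required reliability = 1 − (SEM/SD)² = 1 − 0.0625 ≈ 0.9375

0.94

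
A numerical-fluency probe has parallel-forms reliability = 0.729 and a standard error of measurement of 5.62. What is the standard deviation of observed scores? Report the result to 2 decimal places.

SD = 5.62 / √(1 − 0.729) ≈ 10.7957

10.80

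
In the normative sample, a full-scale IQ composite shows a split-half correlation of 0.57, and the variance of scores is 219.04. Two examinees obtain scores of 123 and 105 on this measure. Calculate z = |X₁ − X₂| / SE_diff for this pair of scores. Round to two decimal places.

1.64

σ = 219.04^(1/2) = 14.800
Spearman-Brown: r = 2(0.57) / (1 + 0.57) = 1.140 / 1.570 ≃ 0.726
The standard error of measurement is 14.800·√(1 − 0.726) ≃ 14.800·0.523 ≃ 7.745.
Standard error of the difference = 7.745·√2 ≃ 10.954
z = |123 − 105| / 10.954 = 18 / 10.954 ≃ 1.643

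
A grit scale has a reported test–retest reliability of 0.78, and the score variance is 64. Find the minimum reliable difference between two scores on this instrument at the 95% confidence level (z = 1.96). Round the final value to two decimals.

10.40

SD = √64 ≃ 8.00000
The standard error of measurement is 8.00000×√(1 − 0.78000) ≃ 8.00000×0.46904 ≃ 3.75233.
SE_diff = √2 × SEM ≃ 5.30660
Minimum reliable difference = 1.96 × SE_diff ≃ 1.96 × 5.30660 ≃ 10.40094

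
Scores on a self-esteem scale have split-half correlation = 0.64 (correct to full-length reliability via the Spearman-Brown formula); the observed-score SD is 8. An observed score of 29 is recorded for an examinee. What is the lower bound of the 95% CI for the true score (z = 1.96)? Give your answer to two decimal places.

21.65

Full-length reliability (Spearman-Brown) = 2(0.64)/(1+0.64) ≃ 0.780
SEM = 8.000 · √(1 − 0.780) = 8.000 · √0.220 ≃ 8.000 · 0.469 ≃ 3.748
1.96 · SEM ≃ 7.346
Lower bound: 29 − 7.346 = 21.654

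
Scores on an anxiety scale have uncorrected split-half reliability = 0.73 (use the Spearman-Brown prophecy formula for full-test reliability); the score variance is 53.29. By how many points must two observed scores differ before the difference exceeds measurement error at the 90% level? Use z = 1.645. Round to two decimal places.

σ = 53.29^(1/2) = 7.3000
r_full = 2·0.73 / (1 + 0.73) ≃ 0.8439
The standard error of measurement is 7.3000·√(1 − 0.8439) ≃ 7.3000·0.3951 ≃ 2.8839.
Standard error of the difference = 2.8839·√2 ≃ 4.0785
Smallest detectable difference = 1.645·4.0785 ≃ 6.7091

6.71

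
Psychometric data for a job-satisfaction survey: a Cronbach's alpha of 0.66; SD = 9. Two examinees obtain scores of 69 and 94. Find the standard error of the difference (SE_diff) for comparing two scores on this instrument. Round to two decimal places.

7.42

The standard error of measurement is 9.000×√(1 − 0.660) ≃ 9.000×0.583 ≃ 5.248.
Standard error of the difference = 5.248·√2 ≃ 7.422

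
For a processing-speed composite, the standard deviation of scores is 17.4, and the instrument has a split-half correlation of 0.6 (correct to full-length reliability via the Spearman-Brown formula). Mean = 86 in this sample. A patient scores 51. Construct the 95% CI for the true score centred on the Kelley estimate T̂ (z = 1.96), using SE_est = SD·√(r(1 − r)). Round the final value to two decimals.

r_full = 2·0.6 / (1 + 0.6) ≈ 0.7500
T̂ = r·X + (1 − r)·M = 0.7500×51 + 0.2500×86 = 38.2500 + 21.5000 ≈ 59.7500
SE_est = 17.4000×√(0.7500×0.2500) ≈ 7.5344
95% CI: 59.7500 ± 14.7675 ≈ (44.9825, 74.5175)

[44.98, 74.52]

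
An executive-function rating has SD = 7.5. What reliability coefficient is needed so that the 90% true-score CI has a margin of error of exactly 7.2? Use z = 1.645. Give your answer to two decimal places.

0.66

SEM needed = half-width / z = 7.2/1.645 ≈ 4.377
r = 1 − (4.377/7.5)² ≈ 1 − 0.341 ≈ 0.659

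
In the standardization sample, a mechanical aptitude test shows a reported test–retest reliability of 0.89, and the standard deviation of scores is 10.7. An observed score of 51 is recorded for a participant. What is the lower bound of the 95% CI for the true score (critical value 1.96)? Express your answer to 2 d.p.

SEM = 10.7000 × √(1 − 0.8900) = 10.7000 × √0.1100 ≈ 10.7000 × 0.3317 ≈ 3.5488
Margin = 1.96 × 3.5488 ≈ 6.9556
Lower limit = 51 − 6.9556 ≈ 44.0444

44.04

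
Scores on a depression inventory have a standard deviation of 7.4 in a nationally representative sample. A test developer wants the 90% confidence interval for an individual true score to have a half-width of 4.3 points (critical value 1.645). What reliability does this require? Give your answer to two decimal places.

SEM needed = half-width / z = 4.3/1.645 ≈ 2.6140
r = 1 − (SEM / SD)² = 1 − (2.6140 / 7.4)² ≈ 1 − 0.1248 ≈ 0.8752

0.88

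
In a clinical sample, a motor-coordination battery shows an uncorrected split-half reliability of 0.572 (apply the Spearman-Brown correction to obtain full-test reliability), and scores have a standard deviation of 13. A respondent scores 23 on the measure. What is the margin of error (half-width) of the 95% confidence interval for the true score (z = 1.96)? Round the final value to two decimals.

Spearman-Brown: r = 2(0.572) / (1 + 0.572) = 1.1440 / 1.5720 ≈ 0.7277
SEM = 13.0000 × √(1 − 0.7277) = 13.0000 × √0.2723 ≈ 13.0000 × 0.5218 ≈ 6.7833
Half-width = 1.96×6.7833 ≈ 13.2952

13.30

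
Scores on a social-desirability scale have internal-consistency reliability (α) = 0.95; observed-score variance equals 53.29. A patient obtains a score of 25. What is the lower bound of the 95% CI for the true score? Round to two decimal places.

SD = √53.29 = 7.300
SEM = 7.300·√(1 − 0.950) ≈ 1.632
Half-width = 1.96·1.632 ≈ 3.199
Lower limit = 25 − 3.199 ≈ 21.801

21.80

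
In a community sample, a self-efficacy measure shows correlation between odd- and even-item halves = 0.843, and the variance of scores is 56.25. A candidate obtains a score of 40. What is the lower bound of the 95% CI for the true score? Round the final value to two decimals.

35.71

SD = √56.25 = 7.500
Spearman-Brown: r = 2(0.843) / (1 + 0.843) = 1.686 / 1.843 ≈ 0.915
SEM = 7.500×√(1 − 0.915) ≈ 2.189
Half-width = 1.96×2.189 ≈ 4.290
Lower limit = 40 − 4.290 ≈ 35.710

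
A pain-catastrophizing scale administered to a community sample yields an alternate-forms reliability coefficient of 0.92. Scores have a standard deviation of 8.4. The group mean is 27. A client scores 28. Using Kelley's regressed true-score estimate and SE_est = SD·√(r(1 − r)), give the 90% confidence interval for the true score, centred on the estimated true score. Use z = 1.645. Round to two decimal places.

T̂ = r·X + (1 − r)·M = 0.920·28 + 0.080·27 = 25.760 + 2.160 ≈ 27.920
SE_est = SD · √(r(1 − r)) = 8.400 · √0.074 ≈ 8.400 · 0.271 ≈ 2.279
CI = 27.920 ± 1.645 · 2.279 → [24.171, 31.669]

[24.17, 31.67]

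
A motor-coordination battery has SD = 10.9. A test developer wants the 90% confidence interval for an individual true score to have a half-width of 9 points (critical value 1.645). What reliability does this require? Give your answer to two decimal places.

0.75

Required SEM = 9 / 1.645 ≈ 5.47112
r = 1 − (SEM / SD)² = 1 − (5.47112 / 10.9)² ≈ 1 − 0.25194 ≈ 0.74806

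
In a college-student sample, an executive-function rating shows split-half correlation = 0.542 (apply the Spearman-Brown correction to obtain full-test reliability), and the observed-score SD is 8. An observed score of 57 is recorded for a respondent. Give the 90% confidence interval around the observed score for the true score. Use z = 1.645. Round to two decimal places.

Full-length reliability (Spearman-Brown) = 2(0.542)/(1+0.542) ≈ 0.70298
SEM = 8.00000 × √(1 − 0.70298) = 8.00000 × √0.29702 ≈ 8.00000 × 0.54499 ≈ 4.35994
Half-width = 1.645×4.35994 ≈ 7.17210
CI = 57 ± 7.17210 → [49.82790, 64.17210]

[49.83, 64.17]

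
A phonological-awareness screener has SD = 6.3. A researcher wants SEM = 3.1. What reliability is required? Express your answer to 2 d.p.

r = 1 − (SEM / SD)² = 1 − (3.1000 / 6.3)² ≈ 1 − 0.2421 ≈ 0.7579

0.76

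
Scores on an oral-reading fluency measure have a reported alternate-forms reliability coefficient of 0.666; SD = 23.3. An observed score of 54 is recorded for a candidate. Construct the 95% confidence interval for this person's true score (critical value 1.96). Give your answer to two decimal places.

[27.61, 80.39]

SEM = 23.3000*√(1 − 0.6660) ≈ 13.4657
1.96 * SEM ≈ 26.3928
CI = 54 ± 26.3928 → [27.6072, 80.3928]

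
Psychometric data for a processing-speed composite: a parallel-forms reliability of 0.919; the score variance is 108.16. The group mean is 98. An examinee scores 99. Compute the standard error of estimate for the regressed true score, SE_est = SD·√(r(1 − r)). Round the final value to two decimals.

SD = √108.16 ≃ 10.400
SE_est = SD · √(r(1 − r)) = 10.400 · √0.074 ≃ 10.400 · 0.273 ≃ 2.837

2.84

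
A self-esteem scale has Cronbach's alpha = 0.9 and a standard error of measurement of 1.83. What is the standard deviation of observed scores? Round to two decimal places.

5.79

SD = SEM / √(1 − r) = 1.83 / √0.10000 ≈ 1.83 / 0.31623 ≈ 5.78697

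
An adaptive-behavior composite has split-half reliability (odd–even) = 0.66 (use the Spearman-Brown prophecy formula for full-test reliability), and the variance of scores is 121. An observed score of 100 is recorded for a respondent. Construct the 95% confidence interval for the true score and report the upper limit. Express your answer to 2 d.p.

109.76

σ = 121^(1/2) = 11.000
Full-length reliability (Spearman-Brown) = 2(0.66)/(1+0.66) ≈ 0.795
The standard error of measurement is 11.000*√(1 − 0.795) ≈ 11.000*0.453 ≈ 4.978.
Half-width = 1.96*4.978 ≈ 9.757
Upper limit = 100 + 9.757 ≈ 109.757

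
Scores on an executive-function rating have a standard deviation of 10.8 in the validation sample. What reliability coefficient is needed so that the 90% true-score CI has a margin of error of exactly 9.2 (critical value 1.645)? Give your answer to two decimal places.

0.73

SEM needed = half-width / z = 9.2/1.645 ≃ 5.5927
r = 1 − (SEM / SD)² = 1 − (5.5927 / 10.8)² ≃ 1 − 0.2682 ≃ 0.7318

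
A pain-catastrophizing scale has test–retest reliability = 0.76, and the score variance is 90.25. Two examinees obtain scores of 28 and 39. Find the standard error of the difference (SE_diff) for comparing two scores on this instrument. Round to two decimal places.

SD = √90.25 ≈ 9.5000
The standard error of measurement is 9.5000*√(1 − 0.7600) ≈ 9.5000*0.4899 ≈ 4.6540.
SE_diff = SEM * √2 ≈ 4.6540 * 1.4142 ≈ 6.5818

6.58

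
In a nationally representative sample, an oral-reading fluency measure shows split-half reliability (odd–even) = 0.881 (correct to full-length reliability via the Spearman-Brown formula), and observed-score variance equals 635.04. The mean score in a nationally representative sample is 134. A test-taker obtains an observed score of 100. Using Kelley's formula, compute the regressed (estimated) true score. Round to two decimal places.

r_full = 2·0.881 / (1 + 0.881) ≃ 0.93674
T̂ = 0.93674(100) + 0.06326(134) ≃ 102.15098

102.15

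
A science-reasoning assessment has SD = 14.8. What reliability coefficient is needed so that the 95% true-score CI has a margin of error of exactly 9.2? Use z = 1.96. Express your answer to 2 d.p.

Required SEM = 9.2 / 1.96 ≈ 4.6939
Required reliability = 1 − (SEM/SD)² = 1 − 0.1006 ≈ 0.8994

0.90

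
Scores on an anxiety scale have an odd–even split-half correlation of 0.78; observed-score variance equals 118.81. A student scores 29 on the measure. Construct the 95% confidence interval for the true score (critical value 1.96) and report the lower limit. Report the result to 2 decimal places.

21.49

σ = 118.81^(1/2) = 10.900
Full-length reliability (Spearman-Brown) = 2(0.78)/(1+0.78) ≈ 0.876
The standard error of measurement is 10.900*√(1 − 0.876) ≈ 10.900*0.352 ≈ 3.832.
Margin = 1.96 * 3.832 ≈ 7.511
Lower bound: 29 − 7.511 = 21.489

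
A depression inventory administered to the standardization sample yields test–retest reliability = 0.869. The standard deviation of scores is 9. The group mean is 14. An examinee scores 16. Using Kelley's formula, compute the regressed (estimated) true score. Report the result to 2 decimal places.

15.74

Estimated true score = 0.869·16 + (1 − 0.869)·14 ≈ 15.738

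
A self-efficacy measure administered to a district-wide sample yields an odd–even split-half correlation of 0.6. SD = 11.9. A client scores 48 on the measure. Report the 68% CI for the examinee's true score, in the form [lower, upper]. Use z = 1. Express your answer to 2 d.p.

r_full = 2·0.6 / (1 + 0.6) ≃ 0.7500
SEM = 11.9000 × √(1 − 0.7500) = 11.9000 × √0.2500 ≃ 11.9000 × 0.5000 ≃ 5.9500
Margin = 1 × 5.9500 ≃ 5.9500
Interval: (42.0500, 53.9500)

[42.05, 53.95]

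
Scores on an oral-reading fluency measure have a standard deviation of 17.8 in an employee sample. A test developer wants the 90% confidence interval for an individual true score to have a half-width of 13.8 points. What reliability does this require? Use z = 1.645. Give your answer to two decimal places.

Required SEM = 13.8 / 1.645 ≈ 8.389
r = 1 − (8.389/17.8)² ≈ 1 − 0.222 ≈ 0.778

0.78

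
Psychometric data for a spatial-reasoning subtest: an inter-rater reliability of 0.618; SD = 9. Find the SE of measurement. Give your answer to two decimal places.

5.56

The standard error of measurement is 9.00000·√(1 − 0.61800) ≈ 9.00000·0.61806 ≈ 5.56255.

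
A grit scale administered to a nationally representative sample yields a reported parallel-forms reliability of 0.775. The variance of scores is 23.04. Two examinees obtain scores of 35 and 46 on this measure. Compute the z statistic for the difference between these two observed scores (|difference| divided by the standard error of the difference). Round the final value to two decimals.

3.42

σ = 23.04^(1/2) = 4.8000
SEM = 4.8000*√(1 − 0.7750) ≃ 2.2768
Standard error of the difference = 2.2768·√2 ≃ 3.2199
z = 11 / 3.2199 ≃ 3.4162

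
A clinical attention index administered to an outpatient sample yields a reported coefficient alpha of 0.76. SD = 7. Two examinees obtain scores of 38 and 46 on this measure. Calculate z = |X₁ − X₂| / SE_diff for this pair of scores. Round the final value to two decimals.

1.65

SEM = 7.0000 × √(1 − 0.7600) = 7.0000 × √0.2400 ≈ 7.0000 × 0.4899 ≈ 3.4293
SE_diff = √2 × SEM ≈ 4.8497
z = |38 − 46| / 4.8497 = 8 / 4.8497 ≈ 1.6496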